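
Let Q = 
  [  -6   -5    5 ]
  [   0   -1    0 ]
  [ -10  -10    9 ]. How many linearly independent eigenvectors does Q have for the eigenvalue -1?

Q + 1I = [[-5, -5, 5], [0, 0, 0], [-10, -10, 10]].
This matrix has rank 1, so its null space has dimension 3 − 1 = 2.

2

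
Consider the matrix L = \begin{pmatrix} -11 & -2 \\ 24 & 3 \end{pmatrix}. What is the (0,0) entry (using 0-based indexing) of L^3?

-419

Characteristic polynomial: s^2 + 8s + 15 = (s + 3)(s + 5), so the eigenvalues are -5, -3.
s=-5: eigenvector (1, -3).
s=-3: eigenvector (-1, 4).
P = [[1, -1], [-3, 4]], D = diag(-5, -3), P⁻¹ = [[4, 1], [3, 1]].
L³ = P·diag(-125, -27)·P⁻¹ = [[-419, -98], [1176, 267]].
The requested entry is -419.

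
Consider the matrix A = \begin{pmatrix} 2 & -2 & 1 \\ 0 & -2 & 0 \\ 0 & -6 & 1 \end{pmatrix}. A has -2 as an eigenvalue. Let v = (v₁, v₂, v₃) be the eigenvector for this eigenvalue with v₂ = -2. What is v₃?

A + 2I = [[4, -2, 1], [0, 0, 0], [0, -6, 3]].
Solving (A + 2I)v = 0 gives the eigenspace spanned by (0, -2, -4).
With v₂ = -2, v = (0, -2, -4), so v₃ = -4.

-4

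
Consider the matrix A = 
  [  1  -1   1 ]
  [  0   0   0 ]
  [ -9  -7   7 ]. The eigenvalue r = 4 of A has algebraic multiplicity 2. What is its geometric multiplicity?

A − 4I = [[-3, -1, 1], [0, -4, 0], [-9, -7, 3]].
This matrix has rank 2, so its null space has dimension 3 − 2 = 1.

1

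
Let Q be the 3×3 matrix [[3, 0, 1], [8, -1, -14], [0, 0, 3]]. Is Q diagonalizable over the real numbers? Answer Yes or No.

Characteristic polynomial: p(t) = t^3 - 5t^2 + 3t + 9 = (t - 3)^2(t + 1).
t = 3 has algebraic multiplicity 2; rank(Q − 3I) = 2, so geometric multiplicity = 1.
Geometric multiplicity < algebraic multiplicity, so Q is not diagonalizable.

No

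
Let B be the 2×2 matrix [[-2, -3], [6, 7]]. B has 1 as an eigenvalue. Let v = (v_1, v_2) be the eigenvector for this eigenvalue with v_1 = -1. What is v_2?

B − 1I = [[-3, -3], [6, 6]].
Solving (B − 1I)v = 0 gives the eigenspace spanned by (-1, 1).
With v_1 = -1, v = (-1, 1), so v_2 = 1.

1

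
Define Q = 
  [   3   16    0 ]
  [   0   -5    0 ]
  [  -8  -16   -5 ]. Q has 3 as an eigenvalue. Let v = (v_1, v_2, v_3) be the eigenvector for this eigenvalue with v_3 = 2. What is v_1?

-2

Q − 3I = [[0, 16, 0], [0, -8, 0], [-8, -16, -8]].
Solving (Q − 3I)v = 0 gives the eigenspace spanned by (-2, 0, 2).
With v_3 = 2, v = (-2, 0, 2), so v_1 = -2.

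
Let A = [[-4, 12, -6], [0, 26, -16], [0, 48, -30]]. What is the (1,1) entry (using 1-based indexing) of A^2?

16

Characteristic polynomial: r^3 + 8r^2 + 4r - 48 = (r - 2)(r + 4)(r + 6), so the eigenvalues are -6, -4, 2.
r=-4: eigenvector (1, 0, 0).
r=-6: eigenvector (0, 1, 2).
r=2: eigenvector (-1, -2, -3).
P = [[1, 0, -1], [0, 1, -2], [0, 2, -3]], D = diag(-4, -6, 2), P⁻¹ = [[1, -2, 1], [0, -3, 2], [0, -2, 1]].
A² = P·diag(16, 36, 4)·P⁻¹ = [[16, -24, 12], [0, -92, 64], [0, -192, 132]].
The requested entry is 16.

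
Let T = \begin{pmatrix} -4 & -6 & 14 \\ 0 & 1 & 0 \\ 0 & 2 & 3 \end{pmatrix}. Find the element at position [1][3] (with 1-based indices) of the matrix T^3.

182

Characteristic polynomial: μ^3 - 13μ + 12 = (μ - 3)(μ - 1)(μ + 4), so the eigenvalues are -4, 1, 3.
μ=-4: eigenvector (1, 0, 0).
μ=1: eigenvector (-4, 1, -1).
μ=3: eigenvector (2, 0, 1).
P = [[1, -4, 2], [0, 1, 0], [0, -1, 1]], D = diag(-4, 1, 3), P⁻¹ = [[1, 2, -2], [0, 1, 0], [0, 1, 1]].
T³ = P·diag(-64, 1, 27)·P⁻¹ = [[-64, -78, 182], [0, 1, 0], [0, 26, 27]].
The requested entry is 182.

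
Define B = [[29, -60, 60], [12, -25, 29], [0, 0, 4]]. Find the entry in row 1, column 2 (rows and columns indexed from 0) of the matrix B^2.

111

Characteristic polynomial: λ^3 - 8λ^2 + 11λ + 20 = (λ - 5)(λ - 4)(λ + 1), so the eigenvalues are -1, 4, 5.
λ=5: eigenvector (5, 2, 0).
λ=-1: eigenvector (2, 1, 0).
λ=4: eigenvector (0, 1, 1).
P = [[5, 2, 0], [2, 1, 1], [0, 0, 1]], D = diag(5, -1, 4), P⁻¹ = [[1, -2, 2], [-2, 5, -5], [0, 0, 1]].
B² = P·diag(25, 1, 16)·P⁻¹ = [[121, -240, 240], [48, -95, 111], [0, 0, 16]].
The requested entry is 111.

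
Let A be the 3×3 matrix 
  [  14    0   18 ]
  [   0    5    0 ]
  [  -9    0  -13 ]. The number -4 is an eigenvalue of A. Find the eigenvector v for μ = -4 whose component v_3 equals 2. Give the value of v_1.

A + 4I = [[18, 0, 18], [0, 9, 0], [-9, 0, -9]].
Solving (A + 4I)v = 0 gives the eigenspace spanned by (-2, 0, 2).
With v_3 = 2, v = (-2, 0, 2), so v_1 = -2.

-2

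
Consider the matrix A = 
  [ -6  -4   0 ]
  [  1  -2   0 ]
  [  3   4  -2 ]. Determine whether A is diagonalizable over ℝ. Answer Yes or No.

No

Characteristic polynomial: p(λ) = λ^3 + 10λ^2 + 32λ + 32 = (λ + 2)(λ + 4)^2.
λ = -4 has algebraic multiplicity 2; rank(A + 4I) = 2, so geometric multiplicity = 1.
Geometric multiplicity < algebraic multiplicity, so A is not diagonalizable.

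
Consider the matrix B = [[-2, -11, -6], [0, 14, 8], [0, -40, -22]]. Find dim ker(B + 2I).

1

B + 2I = [[0, -11, -6], [0, 16, 8], [0, -40, -20]].
This matrix has rank 2, so its null space has dimension 3 − 2 = 1.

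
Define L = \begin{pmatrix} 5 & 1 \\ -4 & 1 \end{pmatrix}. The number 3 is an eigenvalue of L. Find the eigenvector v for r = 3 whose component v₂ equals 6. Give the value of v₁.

L − 3I = [[2, 1], [-4, -2]].
Solving (L − 3I)v = 0 gives the eigenspace spanned by (-3, 6).
With v₂ = 6, v = (-3, 6), so v₁ = -3.

-3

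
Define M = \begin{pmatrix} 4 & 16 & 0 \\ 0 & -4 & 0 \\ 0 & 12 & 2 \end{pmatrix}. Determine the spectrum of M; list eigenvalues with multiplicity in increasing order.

-4, 2, 4

Characteristic polynomial: p(λ) = λ^3 - 2λ^2 - 16λ + 32 = (λ - 4)(λ - 2)(λ + 4).
Roots (with multiplicity): -4, 2, 4.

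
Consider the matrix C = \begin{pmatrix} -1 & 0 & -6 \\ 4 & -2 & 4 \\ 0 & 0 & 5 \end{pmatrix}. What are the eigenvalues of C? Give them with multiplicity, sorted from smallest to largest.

-2, -1, 5

Characteristic polynomial: p(s) = s^3 - 2s^2 - 13s - 10 = (s - 5)(s + 1)(s + 2).
Roots (with multiplicity): -2, -1, 5.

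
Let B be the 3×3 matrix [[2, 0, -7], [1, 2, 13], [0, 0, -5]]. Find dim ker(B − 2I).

1

B − 2I = [[0, 0, -7], [1, 0, 13], [0, 0, -7]].
This matrix has rank 2, so its null space has dimension 3 − 2 = 1.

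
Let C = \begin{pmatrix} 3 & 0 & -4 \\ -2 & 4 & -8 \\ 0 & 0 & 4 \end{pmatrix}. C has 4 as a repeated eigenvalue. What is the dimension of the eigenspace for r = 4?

C − 4I = [[-1, 0, -4], [-2, 0, -8], [0, 0, 0]].
This matrix has rank 1, so its null space has dimension 3 − 1 = 2.

2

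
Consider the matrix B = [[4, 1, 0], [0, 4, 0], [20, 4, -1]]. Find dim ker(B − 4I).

B − 4I = [[0, 1, 0], [0, 0, 0], [20, 4, -5]].
This matrix has rank 2, so its null space has dimension 3 − 2 = 1.

1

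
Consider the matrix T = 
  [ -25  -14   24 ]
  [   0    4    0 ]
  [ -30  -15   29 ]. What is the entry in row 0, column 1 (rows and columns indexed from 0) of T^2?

Characteristic polynomial: r^3 - 8r^2 + 11r + 20 = (r - 5)(r - 4)(r + 1), so the eigenvalues are -1, 4, 5.
r=5: eigenvector (4, 0, 5).
r=4: eigenvector (2, 1, 3).
r=-1: eigenvector (1, 0, 1).
P = [[4, 2, 1], [0, 1, 0], [5, 3, 1]], D = diag(5, 4, -1), P⁻¹ = [[-1, -1, 1], [0, 1, 0], [5, 2, -4]].
T² = P·diag(25, 16, 1)·P⁻¹ = [[-95, -66, 96], [0, 16, 0], [-120, -75, 121]].
The requested entry is -66.

-66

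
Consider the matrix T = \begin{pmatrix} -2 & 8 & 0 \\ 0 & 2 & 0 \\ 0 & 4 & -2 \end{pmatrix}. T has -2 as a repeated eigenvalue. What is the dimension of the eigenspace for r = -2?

2

T + 2I = [[0, 8, 0], [0, 4, 0], [0, 4, 0]].
This matrix has rank 1, so its null space has dimension 3 − 1 = 2.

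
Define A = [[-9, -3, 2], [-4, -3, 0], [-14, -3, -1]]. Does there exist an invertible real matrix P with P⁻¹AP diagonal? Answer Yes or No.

No

Characteristic polynomial: p(r) = r^3 + 13r^2 + 55r + 75 = (r + 3)(r + 5)^2.
r = -5 has algebraic multiplicity 2; rank(A + 5I) = 2, so geometric multiplicity = 1.
Geometric multiplicity < algebraic multiplicity, so A is not diagonalizable.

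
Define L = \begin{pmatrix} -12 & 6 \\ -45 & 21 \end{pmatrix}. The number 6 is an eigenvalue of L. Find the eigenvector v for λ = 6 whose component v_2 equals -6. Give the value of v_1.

L − 6I = [[-18, 6], [-45, 15]].
Solving (L − 6I)v = 0 gives the eigenspace spanned by (-2, -6).
With v_2 = -6, v = (-2, -6), so v_1 = -2.

-2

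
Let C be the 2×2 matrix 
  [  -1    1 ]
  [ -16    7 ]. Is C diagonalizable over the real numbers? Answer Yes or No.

No

Characteristic polynomial: p(λ) = λ^2 - 6λ + 9 = (λ - 3)^2.
λ = 3 has algebraic multiplicity 2; rank(C − 3I) = 1, so geometric multiplicity = 1.
Geometric multiplicity < algebraic multiplicity, so C is not diagonalizable.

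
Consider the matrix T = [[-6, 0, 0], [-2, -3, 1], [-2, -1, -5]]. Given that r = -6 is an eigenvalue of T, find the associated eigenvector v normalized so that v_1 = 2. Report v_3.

4

T + 6I = [[0, 0, 0], [-2, 3, 1], [-2, -1, 1]].
Solving (T + 6I)v = 0 gives the eigenspace spanned by (2, 0, 4).
With v_1 = 2, v = (2, 0, 4), so v_3 = 4.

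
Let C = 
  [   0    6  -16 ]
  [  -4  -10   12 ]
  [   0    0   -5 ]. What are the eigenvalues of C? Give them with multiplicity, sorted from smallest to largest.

-6, -5, -4

Characteristic polynomial: p(t) = t^3 + 15t^2 + 74t + 120 = (t + 4)(t + 5)(t + 6).
Roots (with multiplicity): -6, -5, -4.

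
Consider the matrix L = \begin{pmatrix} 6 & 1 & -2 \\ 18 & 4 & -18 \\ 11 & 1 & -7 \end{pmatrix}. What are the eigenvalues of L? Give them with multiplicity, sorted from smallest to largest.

Characteristic polynomial: p(s) = s^3 - 3s^2 - 24s + 80 = (s - 4)^2(s + 5).
Roots (with multiplicity): -5, 4, 4.

-5, 4, 4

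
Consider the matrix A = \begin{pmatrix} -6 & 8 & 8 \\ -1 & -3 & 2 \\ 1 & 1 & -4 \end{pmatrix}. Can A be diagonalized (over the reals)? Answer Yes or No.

Yes

Characteristic polynomial: p(r) = r^3 + 13r^2 + 52r + 60 = (r + 2)(r + 5)(r + 6).
All 3 eigenvalues are distinct, so A is diagonalizable.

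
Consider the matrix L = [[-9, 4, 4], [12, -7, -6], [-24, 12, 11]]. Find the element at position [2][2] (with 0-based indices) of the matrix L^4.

Characteristic polynomial: t^3 + 5t^2 + 7t + 3 = (t + 1)^2(t + 3), so the eigenvalues are -3, -1, -1.
t=-1: eigenvector (0, 1, -1).
t=-3: eigenvector (2, -3, 6).
t=-1: eigenvector (1, -2, 4).
P = [[0, 2, 1], [1, -3, -2], [-1, 6, 4]], D = diag(-1, -3, -1), P⁻¹ = [[0, 2, 1], [2, -1, -1], [-3, 2, 2]].
L⁴ = P·diag(1, 81, 1)·P⁻¹ = [[321, -160, -160], [-480, 241, 240], [960, -480, -479]].
The requested entry is -479.

-479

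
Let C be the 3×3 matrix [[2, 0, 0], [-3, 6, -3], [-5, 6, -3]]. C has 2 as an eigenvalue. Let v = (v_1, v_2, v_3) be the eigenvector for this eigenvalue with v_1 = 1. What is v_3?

C − 2I = [[0, 0, 0], [-3, 4, -3], [-5, 6, -5]].
Solving (C − 2I)v = 0 gives the eigenspace spanned by (1, 0, -1).
With v_1 = 1, v = (1, 0, -1), so v_3 = -1.

-1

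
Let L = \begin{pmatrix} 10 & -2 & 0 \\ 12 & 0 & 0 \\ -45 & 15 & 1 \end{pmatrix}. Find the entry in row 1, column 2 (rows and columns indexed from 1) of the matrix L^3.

Characteristic polynomial: r^3 - 11r^2 + 34r - 24 = (r - 6)(r - 4)(r - 1), so the eigenvalues are 1, 4, 6.
r=6: eigenvector (1, 2, -3).
r=4: eigenvector (1, 3, 0).
r=1: eigenvector (0, 0, 1).
P = [[1, 1, 0], [2, 3, 0], [-3, 0, 1]], D = diag(6, 4, 1), P⁻¹ = [[3, -1, 0], [-2, 1, 0], [9, -3, 1]].
L³ = P·diag(216, 64, 1)·P⁻¹ = [[520, -152, 0], [912, -240, 0], [-1935, 645, 1]].
The requested entry is -152.

-152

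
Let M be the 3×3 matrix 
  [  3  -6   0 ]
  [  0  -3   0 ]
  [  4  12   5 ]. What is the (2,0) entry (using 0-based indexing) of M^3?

196

Characteristic polynomial: t^3 - 5t^2 - 9t + 45 = (t - 5)(t - 3)(t + 3), so the eigenvalues are -3, 3, 5.
t=3: eigenvector (1, 0, -2).
t=-3: eigenvector (1, 1, -2).
t=5: eigenvector (0, 0, 1).
P = [[1, 1, 0], [0, 1, 0], [-2, -2, 1]], D = diag(3, -3, 5), P⁻¹ = [[1, -1, 0], [0, 1, 0], [2, 0, 1]].
M³ = P·diag(27, -27, 125)·P⁻¹ = [[27, -54, 0], [0, -27, 0], [196, 108, 125]].
The requested entry is 196.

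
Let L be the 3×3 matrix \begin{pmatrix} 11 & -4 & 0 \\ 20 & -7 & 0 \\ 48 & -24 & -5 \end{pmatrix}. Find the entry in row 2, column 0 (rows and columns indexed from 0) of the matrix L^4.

Characteristic polynomial: λ^3 + λ^2 - 17λ + 15 = (λ - 3)(λ - 1)(λ + 5), so the eigenvalues are -5, 1, 3.
λ=3: eigenvector (1, 2, 0).
λ=1: eigenvector (2, 5, -4).
λ=-5: eigenvector (0, 0, 1).
P = [[1, 2, 0], [2, 5, 0], [0, -4, 1]], D = diag(3, 1, -5), P⁻¹ = [[5, -2, 0], [-2, 1, 0], [-8, 4, 1]].
L⁴ = P·diag(81, 1, 625)·P⁻¹ = [[401, -160, 0], [800, -319, 0], [-4992, 2496, 625]].
The requested entry is -4992.

-4992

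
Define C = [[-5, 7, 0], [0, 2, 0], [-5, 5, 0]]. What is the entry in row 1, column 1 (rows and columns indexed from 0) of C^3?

Characteristic polynomial: t^3 + 3t^2 - 10t = t(t - 2)(t + 5), so the eigenvalues are -5, 0, 2.
t=0: eigenvector (0, 0, 1).
t=2: eigenvector (1, 1, 0).
t=-5: eigenvector (1, 0, 1).
P = [[0, 1, 1], [0, 1, 0], [1, 0, 1]], D = diag(0, 2, -5), P⁻¹ = [[-1, 1, 1], [0, 1, 0], [1, -1, 0]].
C³ = P·diag(0, 8, -125)·P⁻¹ = [[-125, 133, 0], [0, 8, 0], [-125, 125, 0]].
The requested entry is 8.

8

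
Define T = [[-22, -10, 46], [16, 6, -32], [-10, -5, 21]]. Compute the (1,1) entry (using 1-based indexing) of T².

Characteristic polynomial: s^3 - 5s^2 - 8s + 12 = (s - 6)(s - 1)(s + 2), so the eigenvalues are -2, 1, 6.
s=-2: eigenvector (1, -2, 0).
s=6: eigenvector (-2, 1, -1).
s=1: eigenvector (2, 0, 1).
P = [[1, -2, 2], [-2, 1, 0], [0, -1, 1]], D = diag(-2, 6, 1), P⁻¹ = [[1, 0, -2], [2, 1, -4], [2, 1, -3]].
T² = P·diag(4, 36, 1)·P⁻¹ = [[-136, -70, 274], [64, 36, -128], [-70, -35, 141]].
The requested entry is -136.

-136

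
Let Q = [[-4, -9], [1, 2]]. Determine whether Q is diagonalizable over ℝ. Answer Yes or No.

No

Characteristic polynomial: p(s) = s^2 + 2s + 1 = (s + 1)^2.
s = -1 has algebraic multiplicity 2; rank(Q + 1I) = 1, so geometric multiplicity = 1.
Geometric multiplicity < algebraic multiplicity, so Q is not diagonalizable.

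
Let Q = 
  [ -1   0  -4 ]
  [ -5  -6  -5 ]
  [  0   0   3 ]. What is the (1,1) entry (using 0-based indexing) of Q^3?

Characteristic polynomial: r^3 + 4r^2 - 15r - 18 = (r - 3)(r + 1)(r + 6), so the eigenvalues are -6, -1, 3.
r=-1: eigenvector (1, -1, 0).
r=-6: eigenvector (0, 1, 0).
r=3: eigenvector (-1, 0, 1).
P = [[1, 0, -1], [-1, 1, 0], [0, 0, 1]], D = diag(-1, -6, 3), P⁻¹ = [[1, 0, 1], [1, 1, 1], [0, 0, 1]].
Q³ = P·diag(-1, -216, 27)·P⁻¹ = [[-1, 0, -28], [-215, -216, -215], [0, 0, 27]].
The requested entry is -216.

-216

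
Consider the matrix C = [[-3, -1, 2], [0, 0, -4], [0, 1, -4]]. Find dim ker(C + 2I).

C + 2I = [[-1, -1, 2], [0, 2, -4], [0, 1, -2]].
This matrix has rank 2, so its null space has dimension 3 − 2 = 1.

1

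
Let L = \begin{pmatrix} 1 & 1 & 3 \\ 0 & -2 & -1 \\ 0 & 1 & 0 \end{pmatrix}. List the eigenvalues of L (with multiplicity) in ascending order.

-1, -1, 1

Characteristic polynomial: p(μ) = μ^3 + μ^2 - μ - 1 = (μ - 1)(μ + 1)^2.
Roots (with multiplicity): -1, -1, 1.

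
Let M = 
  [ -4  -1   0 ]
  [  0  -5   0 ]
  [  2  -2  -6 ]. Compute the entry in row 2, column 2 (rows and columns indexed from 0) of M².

36

Characteristic polynomial: λ^3 + 15λ^2 + 74λ + 120 = (λ + 4)(λ + 5)(λ + 6), so the eigenvalues are -6, -5, -4.
λ=-6: eigenvector (0, 0, -1).
λ=-5: eigenvector (1, 1, 0).
λ=-4: eigenvector (1, 0, 1).
P = [[0, 1, 1], [0, 1, 0], [-1, 0, 1]], D = diag(-6, -5, -4), P⁻¹ = [[1, -1, -1], [0, 1, 0], [1, -1, 0]].
M² = P·diag(36, 25, 16)·P⁻¹ = [[16, 9, 0], [0, 25, 0], [-20, 20, 36]].
The requested entry is 36.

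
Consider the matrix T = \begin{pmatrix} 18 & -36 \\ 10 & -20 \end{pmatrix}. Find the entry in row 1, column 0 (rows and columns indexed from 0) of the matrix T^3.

Characteristic polynomial: s^2 + 2s = s(s + 2), so the eigenvalues are -2, 0.
s=0: eigenvector (2, 1).
s=-2: eigenvector (-9, -5).
P = [[2, -9], [1, -5]], D = diag(0, -2), P⁻¹ = [[5, -9], [1, -2]].
T³ = P·diag(0, -8)·P⁻¹ = [[72, -144], [40, -80]].
The requested entry is 40.

40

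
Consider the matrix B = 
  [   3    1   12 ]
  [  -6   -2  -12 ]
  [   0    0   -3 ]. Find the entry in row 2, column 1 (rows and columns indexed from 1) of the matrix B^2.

-6

Characteristic polynomial: μ^3 + 2μ^2 - 3μ = μ(μ - 1)(μ + 3), so the eigenvalues are -3, 0, 1.
μ=1: eigenvector (-1, 2, 0).
μ=0: eigenvector (1, -3, 0).
μ=-3: eigenvector (-2, 0, 1).
P = [[-1, 1, -2], [2, -3, 0], [0, 0, 1]], D = diag(1, 0, -3), P⁻¹ = [[-3, -1, -6], [-2, -1, -4], [0, 0, 1]].
B² = P·diag(1, 0, 9)·P⁻¹ = [[3, 1, -12], [-6, -2, -12], [0, 0, 9]].
The requested entry is -6.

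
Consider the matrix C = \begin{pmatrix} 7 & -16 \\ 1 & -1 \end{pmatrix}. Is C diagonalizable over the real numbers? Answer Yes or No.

No

Characteristic polynomial: p(s) = s^2 - 6s + 9 = (s - 3)^2.
s = 3 has algebraic multiplicity 2; rank(C − 3I) = 1, so geometric multiplicity = 1.
Geometric multiplicity < algebraic multiplicity, so C is not diagonalizable.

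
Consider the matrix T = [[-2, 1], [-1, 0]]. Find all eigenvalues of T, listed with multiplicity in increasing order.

Characteristic polynomial: p(s) = s^2 + 2s + 1 = (s + 1)^2.
Roots (with multiplicity): -1, -1.

-1, -1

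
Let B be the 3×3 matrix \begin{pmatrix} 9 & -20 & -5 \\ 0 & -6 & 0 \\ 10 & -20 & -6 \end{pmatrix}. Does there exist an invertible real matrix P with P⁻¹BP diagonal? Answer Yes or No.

Characteristic polynomial: p(s) = s^3 + 3s^2 - 22s - 24 = (s - 4)(s + 1)(s + 6).
All 3 eigenvalues are distinct, so B is diagonalizable.

Yes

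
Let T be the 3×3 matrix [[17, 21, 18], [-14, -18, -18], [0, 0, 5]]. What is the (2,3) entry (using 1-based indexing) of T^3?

Characteristic polynomial: r^3 - 4r^2 - 17r + 60 = (r - 5)(r - 3)(r + 4), so the eigenvalues are -4, 3, 5.
r=3: eigenvector (3, -2, 0).
r=-4: eigenvector (-1, 1, 0).
r=5: eigenvector (2, -2, 1).
P = [[3, -1, 2], [-2, 1, -2], [0, 0, 1]], D = diag(3, -4, 5), P⁻¹ = [[1, 1, 0], [2, 3, 2], [0, 0, 1]].
T³ = P·diag(27, -64, 125)·P⁻¹ = [[209, 273, 378], [-182, -246, -378], [0, 0, 125]].
The requested entry is -378.

-378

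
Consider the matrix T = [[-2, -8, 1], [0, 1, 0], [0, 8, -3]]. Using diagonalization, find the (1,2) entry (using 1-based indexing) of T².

16

Characteristic polynomial: r^3 + 4r^2 + r - 6 = (r - 1)(r + 2)(r + 3), so the eigenvalues are -3, -2, 1.
r=-3: eigenvector (1, 0, -1).
r=1: eigenvector (-2, 1, 2).
r=-2: eigenvector (1, 0, 0).
P = [[1, -2, 1], [0, 1, 0], [-1, 2, 0]], D = diag(-3, 1, -2), P⁻¹ = [[0, 2, -1], [0, 1, 0], [1, 0, 1]].
T² = P·diag(9, 1, 4)·P⁻¹ = [[4, 16, -5], [0, 1, 0], [0, -16, 9]].
The requested entry is 16.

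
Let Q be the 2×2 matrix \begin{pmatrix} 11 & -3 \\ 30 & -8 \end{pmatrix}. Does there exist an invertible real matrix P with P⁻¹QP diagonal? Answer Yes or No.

Yes

Characteristic polynomial: p(s) = s^2 - 3s + 2 = (s - 2)(s - 1).
All 2 eigenvalues are distinct, so Q is diagonalizable.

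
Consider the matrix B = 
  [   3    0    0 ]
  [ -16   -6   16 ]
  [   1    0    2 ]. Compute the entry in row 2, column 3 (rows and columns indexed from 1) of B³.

448

Characteristic polynomial: s^3 + s^2 - 24s + 36 = (s - 3)(s - 2)(s + 6), so the eigenvalues are -6, 2, 3.
s=2: eigenvector (0, 2, 1).
s=-6: eigenvector (0, 1, 0).
s=3: eigenvector (1, 0, 1).
P = [[0, 0, 1], [2, 1, 0], [1, 0, 1]], D = diag(2, -6, 3), P⁻¹ = [[-1, 0, 1], [2, 1, -2], [1, 0, 0]].
B³ = P·diag(8, -216, 27)·P⁻¹ = [[27, 0, 0], [-448, -216, 448], [19, 0, 8]].
The requested entry is 448.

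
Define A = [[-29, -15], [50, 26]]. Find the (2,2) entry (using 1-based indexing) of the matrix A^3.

Characteristic polynomial: μ^2 + 3μ - 4 = (μ - 1)(μ + 4), so the eigenvalues are -4, 1.
μ=1: eigenvector (1, -2).
μ=-4: eigenvector (3, -5).
P = [[1, 3], [-2, -5]], D = diag(1, -4), P⁻¹ = [[-5, -3], [2, 1]].
A³ = P·diag(1, -64)·P⁻¹ = [[-389, -195], [650, 326]].
The requested entry is 326.

326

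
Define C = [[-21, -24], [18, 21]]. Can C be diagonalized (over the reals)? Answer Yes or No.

Yes

Characteristic polynomial: p(λ) = λ^2 - 9 = (λ - 3)(λ + 3).
All 2 eigenvalues are distinct, so C is diagonalizable.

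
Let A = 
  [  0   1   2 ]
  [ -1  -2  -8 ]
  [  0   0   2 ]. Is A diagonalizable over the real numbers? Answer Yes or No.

No

Characteristic polynomial: p(t) = t^3 - 3t - 2 = (t - 2)(t + 1)^2.
t = -1 has algebraic multiplicity 2; rank(A + 1I) = 2, so geometric multiplicity = 1.
Geometric multiplicity < algebraic multiplicity, so A is not diagonalizable.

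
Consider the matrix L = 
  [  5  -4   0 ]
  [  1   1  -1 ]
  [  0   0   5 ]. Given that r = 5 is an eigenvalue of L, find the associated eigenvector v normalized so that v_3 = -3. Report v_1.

L − 5I = [[0, -4, 0], [1, -4, -1], [0, 0, 0]].
Solving (L − 5I)v = 0 gives the eigenspace spanned by (-3, 0, -3).
With v_3 = -3, v = (-3, 0, -3), so v_1 = -3.

-3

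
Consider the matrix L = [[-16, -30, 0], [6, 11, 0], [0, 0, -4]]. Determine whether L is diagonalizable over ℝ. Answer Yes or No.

Characteristic polynomial: p(s) = s^3 + 9s^2 + 24s + 16 = (s + 1)(s + 4)^2.
s = -4 has algebraic multiplicity 2; rank(L + 4I) = 1, so geometric multiplicity = 2.
Every eigenvalue has geometric = algebraic multiplicity, so L is diagonalizable.

Yes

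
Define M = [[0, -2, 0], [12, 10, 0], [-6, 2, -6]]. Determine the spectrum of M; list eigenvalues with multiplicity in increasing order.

-6, 4, 6

Characteristic polynomial: p(μ) = μ^3 - 4μ^2 - 36μ + 144 = (μ - 6)(μ - 4)(μ + 6).
Roots (with multiplicity): -6, 4, 6.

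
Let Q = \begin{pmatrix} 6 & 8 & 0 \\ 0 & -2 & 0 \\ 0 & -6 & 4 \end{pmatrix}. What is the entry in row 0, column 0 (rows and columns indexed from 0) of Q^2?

36

Characteristic polynomial: t^3 - 8t^2 + 4t + 48 = (t - 6)(t - 4)(t + 2), so the eigenvalues are -2, 4, 6.
t=6: eigenvector (1, 0, 0).
t=4: eigenvector (0, 0, 1).
t=-2: eigenvector (-1, 1, 1).
P = [[1, 0, -1], [0, 0, 1], [0, 1, 1]], D = diag(6, 4, -2), P⁻¹ = [[1, 1, 0], [0, -1, 1], [0, 1, 0]].
Q² = P·diag(36, 16, 4)·P⁻¹ = [[36, 32, 0], [0, 4, 0], [0, -12, 16]].
The requested entry is 36.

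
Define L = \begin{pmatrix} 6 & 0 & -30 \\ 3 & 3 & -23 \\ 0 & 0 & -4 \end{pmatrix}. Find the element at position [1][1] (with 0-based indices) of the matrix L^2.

9

Characteristic polynomial: λ^3 - 5λ^2 - 18λ + 72 = (λ - 6)(λ - 3)(λ + 4), so the eigenvalues are -4, 3, 6.
λ=6: eigenvector (1, 1, 0).
λ=3: eigenvector (0, 1, 0).
λ=-4: eigenvector (3, 2, 1).
P = [[1, 0, 3], [1, 1, 2], [0, 0, 1]], D = diag(6, 3, -4), P⁻¹ = [[1, 0, -3], [-1, 1, 1], [0, 0, 1]].
L² = P·diag(36, 9, 16)·P⁻¹ = [[36, 0, -60], [27, 9, -67], [0, 0, 16]].
The requested entry is 9.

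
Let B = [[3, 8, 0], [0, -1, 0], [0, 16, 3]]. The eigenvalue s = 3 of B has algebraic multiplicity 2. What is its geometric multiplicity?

2

B − 3I = [[0, 8, 0], [0, -4, 0], [0, 16, 0]].
This matrix has rank 1, so its null space has dimension 3 − 1 = 2.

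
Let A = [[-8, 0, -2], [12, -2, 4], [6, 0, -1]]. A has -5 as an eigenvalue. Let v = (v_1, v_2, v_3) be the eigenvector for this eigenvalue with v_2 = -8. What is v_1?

4

A + 5I = [[-3, 0, -2], [12, 3, 4], [6, 0, 4]].
Solving (A + 5I)v = 0 gives the eigenspace spanned by (4, -8, -6).
With v_2 = -8, v = (4, -8, -6), so v_1 = 4.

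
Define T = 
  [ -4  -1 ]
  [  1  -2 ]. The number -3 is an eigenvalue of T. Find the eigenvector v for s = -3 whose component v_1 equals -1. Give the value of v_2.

1

T + 3I = [[-1, -1], [1, 1]].
Solving (T + 3I)v = 0 gives the eigenspace spanned by (-1, 1).
With v_1 = -1, v = (-1, 1), so v_2 = 1.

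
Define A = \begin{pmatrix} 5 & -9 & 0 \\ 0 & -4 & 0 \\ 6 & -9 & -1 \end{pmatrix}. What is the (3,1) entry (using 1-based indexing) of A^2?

24

Characteristic polynomial: μ^3 - 21μ - 20 = (μ - 5)(μ + 1)(μ + 4), so the eigenvalues are -4, -1, 5.
μ=5: eigenvector (1, 0, 1).
μ=-4: eigenvector (1, 1, 1).
μ=-1: eigenvector (0, 0, 1).
P = [[1, 1, 0], [0, 1, 0], [1, 1, 1]], D = diag(5, -4, -1), P⁻¹ = [[1, -1, 0], [0, 1, 0], [-1, 0, 1]].
A² = P·diag(25, 16, 1)·P⁻¹ = [[25, -9, 0], [0, 16, 0], [24, -9, 1]].
The requested entry is 24.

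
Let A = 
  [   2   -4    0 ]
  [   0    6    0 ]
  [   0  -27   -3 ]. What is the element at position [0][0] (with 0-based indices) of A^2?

4

Characteristic polynomial: t^3 - 5t^2 - 12t + 36 = (t - 6)(t - 2)(t + 3), so the eigenvalues are -3, 2, 6.
t=2: eigenvector (1, 0, 0).
t=6: eigenvector (-1, 1, -3).
t=-3: eigenvector (0, 0, 1).
P = [[1, -1, 0], [0, 1, 0], [0, -3, 1]], D = diag(2, 6, -3), P⁻¹ = [[1, 1, 0], [0, 1, 0], [0, 3, 1]].
A² = P·diag(4, 36, 9)·P⁻¹ = [[4, -32, 0], [0, 36, 0], [0, -81, 9]].
The requested entry is 4.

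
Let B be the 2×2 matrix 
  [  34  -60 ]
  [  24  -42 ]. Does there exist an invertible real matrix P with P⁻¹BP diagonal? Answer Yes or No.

Yes

Characteristic polynomial: p(λ) = λ^2 + 8λ + 12 = (λ + 2)(λ + 6).
All 2 eigenvalues are distinct, so B is diagonalizable.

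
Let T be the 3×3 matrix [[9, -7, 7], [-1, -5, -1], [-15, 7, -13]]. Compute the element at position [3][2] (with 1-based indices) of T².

-21

Characteristic polynomial: λ^3 + 9λ^2 + 8λ - 60 = (λ - 2)(λ + 5)(λ + 6), so the eigenvalues are -6, -5, 2.
λ=2: eigenvector (1, 0, -1).
λ=-6: eigenvector (0, 1, 1).
λ=-5: eigenvector (-1, -1, 1).
P = [[1, 0, -1], [0, 1, -1], [-1, 1, 1]], D = diag(2, -6, -5), P⁻¹ = [[2, -1, 1], [1, 0, 1], [1, -1, 1]].
T² = P·diag(4, 36, 25)·P⁻¹ = [[-17, 21, -21], [11, 25, 11], [53, -21, 57]].
The requested entry is -21.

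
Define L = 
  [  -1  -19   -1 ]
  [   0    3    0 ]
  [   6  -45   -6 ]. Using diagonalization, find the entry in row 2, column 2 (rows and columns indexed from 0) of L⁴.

606

Characteristic polynomial: r^3 + 4r^2 - 9r - 36 = (r - 3)(r + 3)(r + 4), so the eigenvalues are -4, -3, 3.
r=-4: eigenvector (1, 0, 3).
r=3: eigenvector (-3, 1, -7).
r=-3: eigenvector (1, 0, 2).
P = [[1, -3, 1], [0, 1, 0], [3, -7, 2]], D = diag(-4, 3, -3), P⁻¹ = [[-2, 1, 1], [0, 1, 0], [3, 2, -1]].
L⁴ = P·diag(256, 81, 81)·P⁻¹ = [[-269, 175, 175], [0, 81, 0], [-1050, 525, 606]].
The requested entry is 606.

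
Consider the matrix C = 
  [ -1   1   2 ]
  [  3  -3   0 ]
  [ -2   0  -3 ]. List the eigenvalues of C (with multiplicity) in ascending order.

-3, -2, -2

Characteristic polynomial: p(μ) = μ^3 + 7μ^2 + 16μ + 12 = (μ + 2)^2(μ + 3).
Roots (with multiplicity): -3, -2, -2.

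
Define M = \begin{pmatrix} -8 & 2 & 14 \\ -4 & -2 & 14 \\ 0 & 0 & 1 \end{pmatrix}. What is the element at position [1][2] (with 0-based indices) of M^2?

-70

Characteristic polynomial: t^3 + 9t^2 + 14t - 24 = (t - 1)(t + 4)(t + 6), so the eigenvalues are -6, -4, 1.
t=-4: eigenvector (1, 2, 0).
t=-6: eigenvector (-1, -1, 0).
t=1: eigenvector (2, 2, 1).
P = [[1, -1, 2], [2, -1, 2], [0, 0, 1]], D = diag(-4, -6, 1), P⁻¹ = [[-1, 1, 0], [-2, 1, 2], [0, 0, 1]].
M² = P·diag(16, 36, 1)·P⁻¹ = [[56, -20, -70], [40, -4, -70], [0, 0, 1]].
The requested entry is -70.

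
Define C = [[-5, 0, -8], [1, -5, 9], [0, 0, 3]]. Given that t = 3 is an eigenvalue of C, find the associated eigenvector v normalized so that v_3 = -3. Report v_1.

3

C − 3I = [[-8, 0, -8], [1, -8, 9], [0, 0, 0]].
Solving (C − 3I)v = 0 gives the eigenspace spanned by (3, -3, -3).
With v_3 = -3, v = (3, -3, -3), so v_1 = 3.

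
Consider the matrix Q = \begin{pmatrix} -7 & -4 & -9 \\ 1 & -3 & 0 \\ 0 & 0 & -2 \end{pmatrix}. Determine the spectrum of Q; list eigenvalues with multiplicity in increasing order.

Characteristic polynomial: p(t) = t^3 + 12t^2 + 45t + 50 = (t + 2)(t + 5)^2.
Roots (with multiplicity): -5, -5, -2.

-5, -5, -2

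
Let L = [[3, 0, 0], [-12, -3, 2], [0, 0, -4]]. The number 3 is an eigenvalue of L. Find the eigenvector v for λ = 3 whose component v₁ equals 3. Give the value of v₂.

-6

L − 3I = [[0, 0, 0], [-12, -6, 2], [0, 0, -7]].
Solving (L − 3I)v = 0 gives the eigenspace spanned by (3, -6, 0).
With v₁ = 3, v = (3, -6, 0), so v₂ = -6.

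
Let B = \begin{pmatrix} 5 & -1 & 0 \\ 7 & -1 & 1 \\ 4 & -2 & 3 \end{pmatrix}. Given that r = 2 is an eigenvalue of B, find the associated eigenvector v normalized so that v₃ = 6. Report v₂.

9

B − 2I = [[3, -1, 0], [7, -3, 1], [4, -2, 1]].
Solving (B − 2I)v = 0 gives the eigenspace spanned by (3, 9, 6).
With v₃ = 6, v = (3, 9, 6), so v₂ = 9.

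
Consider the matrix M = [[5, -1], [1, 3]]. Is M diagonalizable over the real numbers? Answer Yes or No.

Characteristic polynomial: p(t) = t^2 - 8t + 16 = (t - 4)^2.
t = 4 has algebraic multiplicity 2; rank(M − 4I) = 1, so geometric multiplicity = 1.
Geometric multiplicity < algebraic multiplicity, so M is not diagonalizable.

No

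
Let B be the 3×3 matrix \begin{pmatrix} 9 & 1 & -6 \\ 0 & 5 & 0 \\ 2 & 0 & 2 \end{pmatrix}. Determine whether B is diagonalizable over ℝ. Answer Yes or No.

No

Characteristic polynomial: p(t) = t^3 - 16t^2 + 85t - 150 = (t - 6)(t - 5)^2.
t = 5 has algebraic multiplicity 2; rank(B − 5I) = 2, so geometric multiplicity = 1.
Geometric multiplicity < algebraic multiplicity, so B is not diagonalizable.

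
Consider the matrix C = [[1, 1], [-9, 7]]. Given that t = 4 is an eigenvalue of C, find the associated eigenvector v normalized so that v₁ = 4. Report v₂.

C − 4I = [[-3, 1], [-9, 3]].
Solving (C − 4I)v = 0 gives the eigenspace spanned by (4, 12).
With v₁ = 4, v = (4, 12), so v₂ = 12.

12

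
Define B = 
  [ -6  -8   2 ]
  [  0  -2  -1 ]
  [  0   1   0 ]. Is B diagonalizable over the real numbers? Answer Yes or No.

Characteristic polynomial: p(t) = t^3 + 8t^2 + 13t + 6 = (t + 1)^2(t + 6).
t = -1 has algebraic multiplicity 2; rank(B + 1I) = 2, so geometric multiplicity = 1.
Geometric multiplicity < algebraic multiplicity, so B is not diagonalizable.

No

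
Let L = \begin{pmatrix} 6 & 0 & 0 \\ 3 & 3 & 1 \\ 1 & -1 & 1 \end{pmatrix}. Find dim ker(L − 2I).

L − 2I = [[4, 0, 0], [3, 1, 1], [1, -1, -1]].
This matrix has rank 2, so its null space has dimension 3 − 2 = 1.

1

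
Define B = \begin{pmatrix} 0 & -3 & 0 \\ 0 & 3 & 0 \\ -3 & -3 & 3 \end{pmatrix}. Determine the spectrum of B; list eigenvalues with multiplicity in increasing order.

Characteristic polynomial: p(r) = r^3 - 6r^2 + 9r = r(r - 3)^2.
Roots (with multiplicity): 0, 3, 3.

0, 3, 3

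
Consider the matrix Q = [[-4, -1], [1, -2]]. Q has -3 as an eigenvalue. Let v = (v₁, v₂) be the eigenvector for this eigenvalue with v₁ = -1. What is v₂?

1

Q + 3I = [[-1, -1], [1, 1]].
Solving (Q + 3I)v = 0 gives the eigenspace spanned by (-1, 1).
With v₁ = -1, v = (-1, 1), so v₂ = 1.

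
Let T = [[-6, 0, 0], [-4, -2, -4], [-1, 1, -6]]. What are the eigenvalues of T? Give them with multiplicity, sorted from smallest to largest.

-6, -4, -4

Characteristic polynomial: p(μ) = μ^3 + 14μ^2 + 64μ + 96 = (μ + 4)^2(μ + 6).
Roots (with multiplicity): -6, -4, -4.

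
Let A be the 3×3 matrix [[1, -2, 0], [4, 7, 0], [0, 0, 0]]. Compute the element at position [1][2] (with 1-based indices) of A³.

-98

Characteristic polynomial: s^3 - 8s^2 + 15s = s(s - 5)(s - 3), so the eigenvalues are 0, 3, 5.
s=0: eigenvector (0, 0, 1).
s=5: eigenvector (-1, 2, 0).
s=3: eigenvector (1, -1, 0).
P = [[0, -1, 1], [0, 2, -1], [1, 0, 0]], D = diag(0, 5, 3), P⁻¹ = [[0, 0, 1], [1, 1, 0], [2, 1, 0]].
A³ = P·diag(0, 125, 27)·P⁻¹ = [[-71, -98, 0], [196, 223, 0], [0, 0, 0]].
The requested entry is -98.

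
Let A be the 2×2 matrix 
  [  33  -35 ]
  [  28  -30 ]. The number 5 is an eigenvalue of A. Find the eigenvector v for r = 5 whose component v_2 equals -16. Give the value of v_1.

A − 5I = [[28, -35], [28, -35]].
Solving (A − 5I)v = 0 gives the eigenspace spanned by (-20, -16).
With v_2 = -16, v = (-20, -16), so v_1 = -20.

-20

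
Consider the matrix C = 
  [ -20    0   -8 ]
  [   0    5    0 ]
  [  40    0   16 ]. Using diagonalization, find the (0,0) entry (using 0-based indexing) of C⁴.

Characteristic polynomial: μ^3 - μ^2 - 20μ = μ(μ - 5)(μ + 4), so the eigenvalues are -4, 0, 5.
μ=-4: eigenvector (1, 0, -2).
μ=0: eigenvector (-2, 0, 5).
μ=5: eigenvector (0, 1, 0).
P = [[1, -2, 0], [0, 0, 1], [-2, 5, 0]], D = diag(-4, 0, 5), P⁻¹ = [[5, 0, 2], [2, 0, 1], [0, 1, 0]].
C⁴ = P·diag(256, 0, 625)·P⁻¹ = [[1280, 0, 512], [0, 625, 0], [-2560, 0, -1024]].
The requested entry is 1280.

1280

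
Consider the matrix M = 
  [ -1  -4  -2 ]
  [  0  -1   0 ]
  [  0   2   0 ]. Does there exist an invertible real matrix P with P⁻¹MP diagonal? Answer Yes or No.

Yes

Characteristic polynomial: p(s) = s^3 + 2s^2 + s = s(s + 1)^2.
s = -1 has algebraic multiplicity 2; rank(M + 1I) = 1, so geometric multiplicity = 2.
Every eigenvalue has geometric = algebraic multiplicity, so M is diagonalizable.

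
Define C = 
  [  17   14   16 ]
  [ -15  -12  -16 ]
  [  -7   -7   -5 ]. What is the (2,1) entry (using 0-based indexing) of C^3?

Characteristic polynomial: λ^3 - 19λ + 30 = (λ - 3)(λ - 2)(λ + 5), so the eigenvalues are -5, 2, 3.
λ=3: eigenvector (1, -1, 0).
λ=2: eigenvector (2, -1, -1).
λ=-5: eigenvector (-2, 2, 1).
P = [[1, 2, -2], [-1, -1, 2], [0, -1, 1]], D = diag(3, 2, -5), P⁻¹ = [[1, 0, 2], [1, 1, 0], [1, 1, 1]].
C³ = P·diag(27, 8, -125)·P⁻¹ = [[293, 266, 304], [-285, -258, -304], [-133, -133, -125]].
The requested entry is -133.

-133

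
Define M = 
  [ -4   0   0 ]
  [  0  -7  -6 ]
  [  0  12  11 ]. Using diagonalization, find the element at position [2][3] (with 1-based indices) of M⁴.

Characteristic polynomial: t^3 - 21t - 20 = (t - 5)(t + 1)(t + 4), so the eigenvalues are -4, -1, 5.
t=-4: eigenvector (1, 0, 0).
t=5: eigenvector (0, 1, -2).
t=-1: eigenvector (0, 1, -1).
P = [[1, 0, 0], [0, 1, 1], [0, -2, -1]], D = diag(-4, 5, -1), P⁻¹ = [[1, 0, 0], [0, -1, -1], [0, 2, 1]].
M⁴ = P·diag(256, 625, 1)·P⁻¹ = [[256, 0, 0], [0, -623, -624], [0, 1248, 1249]].
The requested entry is -624.

-624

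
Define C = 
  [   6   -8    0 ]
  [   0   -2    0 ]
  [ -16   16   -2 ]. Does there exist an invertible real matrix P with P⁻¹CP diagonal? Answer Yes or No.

Yes

Characteristic polynomial: p(r) = r^3 - 2r^2 - 20r - 24 = (r - 6)(r + 2)^2.
r = -2 has algebraic multiplicity 2; rank(C + 2I) = 1, so geometric multiplicity = 2.
Every eigenvalue has geometric = algebraic multiplicity, so C is diagonalizable.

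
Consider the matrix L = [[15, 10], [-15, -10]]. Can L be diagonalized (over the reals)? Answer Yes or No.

Characteristic polynomial: p(r) = r^2 - 5r = r(r - 5).
All 2 eigenvalues are distinct, so L is diagonalizable.

Yes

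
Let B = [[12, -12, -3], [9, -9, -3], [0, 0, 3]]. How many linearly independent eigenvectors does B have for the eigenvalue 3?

2

B − 3I = [[9, -12, -3], [9, -12, -3], [0, 0, 0]].
This matrix has rank 1, so its null space has dimension 3 − 1 = 2.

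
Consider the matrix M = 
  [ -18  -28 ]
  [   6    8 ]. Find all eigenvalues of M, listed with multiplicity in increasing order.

-6, -4

Characteristic polynomial: p(λ) = λ^2 + 10λ + 24 = (λ + 4)(λ + 6).
Roots (with multiplicity): -6, -4.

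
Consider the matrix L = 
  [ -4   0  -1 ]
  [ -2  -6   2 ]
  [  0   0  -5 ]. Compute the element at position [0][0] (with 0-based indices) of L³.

Characteristic polynomial: μ^3 + 15μ^2 + 74μ + 120 = (μ + 4)(μ + 5)(μ + 6), so the eigenvalues are -6, -5, -4.
μ=-6: eigenvector (0, 1, 0).
μ=-4: eigenvector (1, -1, 0).
μ=-5: eigenvector (1, 0, 1).
P = [[0, 1, 1], [1, -1, 0], [0, 0, 1]], D = diag(-6, -4, -5), P⁻¹ = [[1, 1, -1], [1, 0, -1], [0, 0, 1]].
L³ = P·diag(-216, -64, -125)·P⁻¹ = [[-64, 0, -61], [-152, -216, 152], [0, 0, -125]].
The requested entry is -64.

-64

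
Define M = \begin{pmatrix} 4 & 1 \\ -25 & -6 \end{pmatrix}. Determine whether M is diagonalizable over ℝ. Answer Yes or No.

Characteristic polynomial: p(μ) = μ^2 + 2μ + 1 = (μ + 1)^2.
μ = -1 has algebraic multiplicity 2; rank(M + 1I) = 1, so geometric multiplicity = 1.
Geometric multiplicity < algebraic multiplicity, so M is not diagonalizable.

No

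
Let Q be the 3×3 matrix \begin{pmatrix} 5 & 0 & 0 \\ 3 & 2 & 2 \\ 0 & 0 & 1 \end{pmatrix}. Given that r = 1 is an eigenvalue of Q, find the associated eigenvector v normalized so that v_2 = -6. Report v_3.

3

Q − 1I = [[4, 0, 0], [3, 1, 2], [0, 0, 0]].
Solving (Q − 1I)v = 0 gives the eigenspace spanned by (0, -6, 3).
With v_2 = -6, v = (0, -6, 3), so v_3 = 3.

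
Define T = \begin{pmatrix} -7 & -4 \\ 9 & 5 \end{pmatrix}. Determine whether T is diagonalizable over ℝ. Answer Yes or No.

No

Characteristic polynomial: p(λ) = λ^2 + 2λ + 1 = (λ + 1)^2.
λ = -1 has algebraic multiplicity 2; rank(T + 1I) = 1, so geometric multiplicity = 1.
Geometric multiplicity < algebraic multiplicity, so T is not diagonalizable.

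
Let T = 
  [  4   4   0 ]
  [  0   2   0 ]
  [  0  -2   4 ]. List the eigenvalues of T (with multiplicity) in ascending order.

Characteristic polynomial: p(s) = s^3 - 10s^2 + 32s - 32 = (s - 4)^2(s - 2).
Roots (with multiplicity): 2, 4, 4.

2, 4, 4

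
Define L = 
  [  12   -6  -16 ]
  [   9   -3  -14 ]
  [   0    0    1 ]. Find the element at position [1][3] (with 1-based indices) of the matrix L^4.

-5020

Characteristic polynomial: λ^3 - 10λ^2 + 27λ - 18 = (λ - 6)(λ - 3)(λ - 1), so the eigenvalues are 1, 3, 6.
λ=6: eigenvector (1, 1, 0).
λ=3: eigenvector (2, 3, 0).
λ=1: eigenvector (2, 1, 1).
P = [[1, 2, 2], [1, 3, 1], [0, 0, 1]], D = diag(6, 3, 1), P⁻¹ = [[3, -2, -4], [-1, 1, 1], [0, 0, 1]].
L⁴ = P·diag(1296, 81, 1)·P⁻¹ = [[3726, -2430, -5020], [3645, -2349, -4940], [0, 0, 1]].
The requested entry is -5020.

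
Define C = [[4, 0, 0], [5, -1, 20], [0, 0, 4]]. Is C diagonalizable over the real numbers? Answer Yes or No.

Yes

Characteristic polynomial: p(λ) = λ^3 - 7λ^2 + 8λ + 16 = (λ - 4)^2(λ + 1).
λ = 4 has algebraic multiplicity 2; rank(C − 4I) = 1, so geometric multiplicity = 2.
Every eigenvalue has geometric = algebraic multiplicity, so C is diagonalizable.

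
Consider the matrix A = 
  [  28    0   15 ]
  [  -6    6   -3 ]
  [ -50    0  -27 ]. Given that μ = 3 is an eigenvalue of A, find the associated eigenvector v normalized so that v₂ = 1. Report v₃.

A − 3I = [[25, 0, 15], [-6, 3, -3], [-50, 0, -30]].
Solving (A − 3I)v = 0 gives the eigenspace spanned by (3, 1, -5).
With v₂ = 1, v = (3, 1, -5), so v₃ = -5.

-5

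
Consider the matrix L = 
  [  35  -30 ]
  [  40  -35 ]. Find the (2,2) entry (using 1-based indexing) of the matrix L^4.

Characteristic polynomial: t^2 - 25 = (t - 5)(t + 5), so the eigenvalues are -5, 5.
t=5: eigenvector (1, 1).
t=-5: eigenvector (3, 4).
P = [[1, 3], [1, 4]], D = diag(5, -5), P⁻¹ = [[4, -3], [-1, 1]].
L⁴ = P·diag(625, 625)·P⁻¹ = [[625, 0], [0, 625]].
The requested entry is 625.

625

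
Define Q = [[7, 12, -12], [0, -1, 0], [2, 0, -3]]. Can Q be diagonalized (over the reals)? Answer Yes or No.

Characteristic polynomial: p(μ) = μ^3 - 3μ^2 - μ + 3 = (μ - 3)(μ - 1)(μ + 1).
All 3 eigenvalues are distinct, so Q is diagonalizable.

Yes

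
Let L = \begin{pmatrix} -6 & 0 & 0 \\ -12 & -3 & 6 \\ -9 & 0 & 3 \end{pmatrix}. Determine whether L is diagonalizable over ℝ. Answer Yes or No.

Yes

Characteristic polynomial: p(t) = t^3 + 6t^2 - 9t - 54 = (t - 3)(t + 3)(t + 6).
All 3 eigenvalues are distinct, so L is diagonalizable.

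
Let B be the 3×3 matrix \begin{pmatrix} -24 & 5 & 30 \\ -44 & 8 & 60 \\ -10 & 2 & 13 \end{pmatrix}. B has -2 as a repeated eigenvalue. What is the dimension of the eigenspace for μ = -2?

B + 2I = [[-22, 5, 30], [-44, 10, 60], [-10, 2, 15]].
This matrix has rank 2, so its null space has dimension 3 − 2 = 1.

1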